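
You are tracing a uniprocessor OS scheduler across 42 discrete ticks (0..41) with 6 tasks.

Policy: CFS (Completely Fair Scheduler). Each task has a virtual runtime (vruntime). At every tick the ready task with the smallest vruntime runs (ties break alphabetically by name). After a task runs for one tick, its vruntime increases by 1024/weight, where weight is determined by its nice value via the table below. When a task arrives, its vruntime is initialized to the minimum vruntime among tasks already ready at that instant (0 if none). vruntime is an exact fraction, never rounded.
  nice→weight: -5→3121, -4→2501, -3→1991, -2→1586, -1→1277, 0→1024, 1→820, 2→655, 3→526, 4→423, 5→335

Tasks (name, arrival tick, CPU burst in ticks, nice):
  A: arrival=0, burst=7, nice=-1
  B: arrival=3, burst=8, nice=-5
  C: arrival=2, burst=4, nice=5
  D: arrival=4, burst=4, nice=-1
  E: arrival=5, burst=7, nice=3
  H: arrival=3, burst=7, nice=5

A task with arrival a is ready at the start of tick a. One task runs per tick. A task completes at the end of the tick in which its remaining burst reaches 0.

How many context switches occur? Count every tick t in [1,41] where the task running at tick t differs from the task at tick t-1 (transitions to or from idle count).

context switches = 28

t=0: vr[A=0] → run A
t=1: vr[A=1024/1277] → run A
t=2: vr[A=2048/1277 C=2048/1277] → run A
t=3: vr[A=3072/1277 B=2048/1277 C=2048/1277 H=2048/1277] → run B
t=4: vr[A=3072/1277 B=7699456/3985517 C=2048/1277 D=2048/1277 H=2048/1277] → run C
t=5: vr[A=3072/1277 B=7699456/3985517 C=1993728/427795 D=2048/1277 E=2048/1277 H=2048/1277] → run D
t=6: vr[A=3072/1277 B=7699456/3985517 C=1993728/427795 D=3072/1277 E=2048/1277 H=2048/1277] → run E
t=7: vr[A=3072/1277 B=7699456/3985517 C=1993728/427795 D=3072/1277 E=1192448/335851 H=2048/1277] → run H
t=8: vr[A=3072/1277 B=7699456/3985517 C=1993728/427795 D=3072/1277 E=1192448/335851 H=1993728/427795] → run B
t=9: vr[A=3072/1277 B=9007104/3985517 C=1993728/427795 D=3072/1277 E=1192448/335851 H=1993728/427795] → run B
t=10: vr[A=3072/1277 B=10314752/3985517 C=1993728/427795 D=3072/1277 E=1192448/335851 H=1993728/427795] → run A
t=11: vr[A=4096/1277 B=10314752/3985517 C=1993728/427795 D=3072/1277 E=1192448/335851 H=1993728/427795] → run D
t=12: vr[A=4096/1277 B=10314752/3985517 C=1993728/427795 D=4096/1277 E=1192448/335851 H=1993728/427795] → run B
t=13: vr[A=4096/1277 B=11622400/3985517 C=1993728/427795 D=4096/1277 E=1192448/335851 H=1993728/427795] → run B
t=14: vr[A=4096/1277 B=12930048/3985517 C=1993728/427795 D=4096/1277 E=1192448/335851 H=1993728/427795] → run A
t=15: vr[A=5120/1277 B=12930048/3985517 C=1993728/427795 D=4096/1277 E=1192448/335851 H=1993728/427795] → run D
t=16: vr[A=5120/1277 B=12930048/3985517 C=1993728/427795 D=5120/1277 E=1192448/335851 H=1993728/427795] → run B
t=17: vr[A=5120/1277 B=14237696/3985517 C=1993728/427795 D=5120/1277 E=1192448/335851 H=1993728/427795] → run E
t=18: vr[A=5120/1277 B=14237696/3985517 C=1993728/427795 D=5120/1277 E=1846272/335851 H=1993728/427795] → run B
t=19: vr[A=5120/1277 B=15545344/3985517 C=1993728/427795 D=5120/1277 E=1846272/335851 H=1993728/427795] → run B
t=20: vr[A=5120/1277 C=1993728/427795 D=5120/1277 E=1846272/335851 H=1993728/427795] → run A
t=21: vr[A=6144/1277 C=1993728/427795 D=5120/1277 E=1846272/335851 H=1993728/427795] → run D
t=22: vr[A=6144/1277 C=1993728/427795 E=1846272/335851 H=1993728/427795] → run C
t=23: vr[A=6144/1277 C=3301376/427795 E=1846272/335851 H=1993728/427795] → run H
t=24: vr[A=6144/1277 C=3301376/427795 E=1846272/335851 H=3301376/427795] → run A
t=25: vr[C=3301376/427795 E=1846272/335851 H=3301376/427795] → run E
t=26: vr[C=3301376/427795 E=2500096/335851 H=3301376/427795] → run E
t=27: vr[C=3301376/427795 E=3153920/335851 H=3301376/427795] → run C
t=28: vr[C=4609024/427795 E=3153920/335851 H=3301376/427795] → run H
t=29: vr[C=4609024/427795 E=3153920/335851 H=4609024/427795] → run E
t=30: vr[C=4609024/427795 E=3807744/335851 H=4609024/427795] → run C
t=31: vr[E=3807744/335851 H=4609024/427795] → run H
t=32: vr[E=3807744/335851 H=5916672/427795] → run E
t=33: vr[E=4461568/335851 H=5916672/427795] → run E
t=34: vr[H=5916672/427795] → run H
t=35: vr[H=1444864/85559] → run H
t=36: vr[H=8531968/427795] → run H
t=37: (idle)
t=38: (idle)
t=39: (idle)
t=40: (idle)
t=41: (idle)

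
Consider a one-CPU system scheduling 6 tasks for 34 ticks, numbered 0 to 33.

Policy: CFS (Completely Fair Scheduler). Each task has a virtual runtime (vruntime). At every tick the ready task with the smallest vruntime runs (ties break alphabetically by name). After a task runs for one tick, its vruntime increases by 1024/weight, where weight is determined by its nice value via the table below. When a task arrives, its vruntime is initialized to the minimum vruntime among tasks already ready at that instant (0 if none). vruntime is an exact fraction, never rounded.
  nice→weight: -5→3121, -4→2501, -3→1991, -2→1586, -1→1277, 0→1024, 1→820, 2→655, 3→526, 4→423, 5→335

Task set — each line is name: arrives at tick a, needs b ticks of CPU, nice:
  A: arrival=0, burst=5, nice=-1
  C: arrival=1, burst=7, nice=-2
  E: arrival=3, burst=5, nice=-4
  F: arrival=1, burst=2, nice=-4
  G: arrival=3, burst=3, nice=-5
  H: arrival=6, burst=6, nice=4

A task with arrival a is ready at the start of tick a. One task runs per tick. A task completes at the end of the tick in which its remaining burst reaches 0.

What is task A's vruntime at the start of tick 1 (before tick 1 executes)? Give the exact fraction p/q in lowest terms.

vruntime(A, start of tick 1) = 1024/1277

t=0: vr[A=0] → run A
t=1: vr[A=1024/1277 C=1024/1277 F=1024/1277] → run A
t=2: vr[A=2048/1277 C=1024/1277 F=1024/1277] → run C
t=3: vr[A=2048/1277 C=1465856/1012661 E=1024/1277 F=1024/1277 G=1024/1277] → run E
t=4: vr[A=2048/1277 C=1465856/1012661 E=3868672/3193777 F=1024/1277 G=1024/1277] → run F
t=5: vr[A=2048/1277 C=1465856/1012661 E=3868672/3193777 F=3868672/3193777 G=1024/1277] → run G
t=6: vr[A=2048/1277 C=1465856/1012661 E=3868672/3193777 F=3868672/3193777 G=4503552/3985517 H=4503552/3985517] → run G
t=7: vr[A=2048/1277 C=1465856/1012661 E=3868672/3193777 F=3868672/3193777 G=5811200/3985517 H=4503552/3985517] → run H
t=8: vr[A=2048/1277 C=1465856/1012661 E=3868672/3193777 F=3868672/3193777 G=5811200/3985517 H=5986171904/1685873691] → run E
t=9: vr[A=2048/1277 C=1465856/1012661 E=5176320/3193777 F=3868672/3193777 G=5811200/3985517 H=5986171904/1685873691] → run F
t=10: vr[A=2048/1277 C=1465856/1012661 E=5176320/3193777 G=5811200/3985517 H=5986171904/1685873691] → run C
t=11: vr[A=2048/1277 C=2119680/1012661 E=5176320/3193777 G=5811200/3985517 H=5986171904/1685873691] → run G
t=12: vr[A=2048/1277 C=2119680/1012661 E=5176320/3193777 H=5986171904/1685873691] → run A
t=13: vr[A=3072/1277 C=2119680/1012661 E=5176320/3193777 H=5986171904/1685873691] → run E
t=14: vr[A=3072/1277 C=2119680/1012661 E=6483968/3193777 H=5986171904/1685873691] → run E
t=15: vr[A=3072/1277 C=2119680/1012661 E=7791616/3193777 H=5986171904/1685873691] → run C
t=16: vr[A=3072/1277 C=2773504/1012661 E=7791616/3193777 H=5986171904/1685873691] → run A
t=17: vr[A=4096/1277 C=2773504/1012661 E=7791616/3193777 H=5986171904/1685873691] → run E
t=18: vr[A=4096/1277 C=2773504/1012661 H=5986171904/1685873691] → run C
t=19: vr[A=4096/1277 C=3427328/1012661 H=5986171904/1685873691] → run A
t=20: vr[C=3427328/1012661 H=5986171904/1685873691] → run C
t=21: vr[C=4081152/1012661 H=5986171904/1685873691] → run H
t=22: vr[C=4081152/1012661 H=10067341312/1685873691] → run C
t=23: vr[C=4734976/1012661 H=10067341312/1685873691] → run C
t=24: vr[H=10067341312/1685873691] → run H
t=25: vr[H=4716170240/561957897] → run H
t=26: vr[H=18229680128/1685873691] → run H
t=27: vr[H=22310849536/1685873691] → run H
t=28: (idle)
t=29: (idle)
t=30: (idle)
t=31: (idle)
t=32: (idle)
t=33: (idle)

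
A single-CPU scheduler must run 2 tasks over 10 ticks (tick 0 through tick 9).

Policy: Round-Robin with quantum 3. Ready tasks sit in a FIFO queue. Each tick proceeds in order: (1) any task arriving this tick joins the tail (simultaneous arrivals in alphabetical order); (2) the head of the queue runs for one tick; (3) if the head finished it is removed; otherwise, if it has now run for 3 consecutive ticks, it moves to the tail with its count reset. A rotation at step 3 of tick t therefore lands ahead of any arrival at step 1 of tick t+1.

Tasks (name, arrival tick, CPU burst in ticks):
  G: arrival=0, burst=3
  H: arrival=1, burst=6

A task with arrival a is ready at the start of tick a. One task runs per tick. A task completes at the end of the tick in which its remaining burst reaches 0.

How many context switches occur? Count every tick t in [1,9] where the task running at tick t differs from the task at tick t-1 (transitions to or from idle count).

context switches = 2

t=0: queue=[G] q_used=0 → run G
t=1: queue=[G,H] q_used=1 → run G
t=2: queue=[G,H] q_used=2 → run G
t=3: queue=[H] q_used=0 → run H
t=4: queue=[H] q_used=1 → run H
t=5: queue=[H] q_used=2 → run H
t=6: queue=[H] q_used=0 → run H
t=7: queue=[H] q_used=1 → run H
t=8: queue=[H] q_used=2 → run H
t=9: (idle)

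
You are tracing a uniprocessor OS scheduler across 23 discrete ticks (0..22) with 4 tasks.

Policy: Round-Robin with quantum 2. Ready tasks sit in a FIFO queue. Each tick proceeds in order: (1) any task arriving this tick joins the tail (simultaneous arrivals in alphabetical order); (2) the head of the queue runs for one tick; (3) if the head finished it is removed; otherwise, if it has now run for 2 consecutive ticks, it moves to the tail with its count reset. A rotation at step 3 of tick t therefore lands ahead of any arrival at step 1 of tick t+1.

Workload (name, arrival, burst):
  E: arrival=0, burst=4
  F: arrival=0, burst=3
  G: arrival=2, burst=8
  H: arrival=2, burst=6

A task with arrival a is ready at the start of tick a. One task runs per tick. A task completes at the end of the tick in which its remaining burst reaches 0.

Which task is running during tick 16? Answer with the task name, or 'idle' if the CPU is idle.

t=0: queue=[E,F] q_used=0 → run E
t=1: queue=[E,F] q_used=1 → run E
t=2: queue=[F,E,G,H] q_used=0 → run F
t=3: queue=[F,E,G,H] q_used=1 → run F
t=4: queue=[E,G,H,F] q_used=0 → run E
t=5: queue=[E,G,H,F] q_used=1 → run E
t=6: queue=[G,H,F] q_used=0 → run G
t=7: queue=[G,H,F] q_used=1 → run G
t=8: queue=[H,F,G] q_used=0 → run H
t=9: queue=[H,F,G] q_used=1 → run H
t=10: queue=[F,G,H] q_used=0 → run F
t=11: queue=[G,H] q_used=0 → run G
t=12: queue=[G,H] q_used=1 → run G
t=13: queue=[H,G] q_used=0 → run H
t=14: queue=[H,G] q_used=1 → run H
t=15: queue=[G,H] q_used=0 → run G
t=16: queue=[G,H] q_used=1 → run G
t=17: queue=[H,G] q_used=0 → run H
t=18: queue=[H,G] q_used=1 → run H
t=19: queue=[G] q_used=0 → run G
t=20: queue=[G] q_used=1 → run G
t=21: (idle)
t=22: (idle)

running at tick 16 = G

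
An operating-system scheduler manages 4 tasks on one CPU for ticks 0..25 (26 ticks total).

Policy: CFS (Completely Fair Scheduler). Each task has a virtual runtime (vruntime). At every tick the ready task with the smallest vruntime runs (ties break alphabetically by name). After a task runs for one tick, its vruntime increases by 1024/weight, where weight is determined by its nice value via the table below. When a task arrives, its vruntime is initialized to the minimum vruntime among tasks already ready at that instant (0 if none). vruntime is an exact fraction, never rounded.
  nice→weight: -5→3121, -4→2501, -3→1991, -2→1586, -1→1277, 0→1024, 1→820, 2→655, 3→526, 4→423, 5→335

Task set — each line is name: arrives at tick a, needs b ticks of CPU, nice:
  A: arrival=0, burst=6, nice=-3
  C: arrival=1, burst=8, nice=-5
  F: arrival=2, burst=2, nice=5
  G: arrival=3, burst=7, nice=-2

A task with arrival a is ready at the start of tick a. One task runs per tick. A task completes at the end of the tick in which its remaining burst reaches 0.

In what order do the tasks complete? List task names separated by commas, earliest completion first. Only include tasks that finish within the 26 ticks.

completion order = A, C, F, G

t=0: vr[A=0] → run A
t=1: vr[A=1024/1991 C=1024/1991] → run A
t=2: vr[A=2048/1991 C=1024/1991 F=1024/1991] → run C
t=3: vr[A=2048/1991 C=5234688/6213911 F=1024/1991 G=1024/1991] → run F
t=4: vr[A=2048/1991 C=5234688/6213911 F=2381824/666985 G=1024/1991] → run G
t=5: vr[A=2048/1991 C=5234688/6213911 F=2381824/666985 G=1831424/1578863] → run C
t=6: vr[A=2048/1991 C=7273472/6213911 F=2381824/666985 G=1831424/1578863] → run A
t=7: vr[A=3072/1991 C=7273472/6213911 F=2381824/666985 G=1831424/1578863] → run G
t=8: vr[A=3072/1991 C=7273472/6213911 F=2381824/666985 G=2850816/1578863] → run C
t=9: vr[A=3072/1991 C=9312256/6213911 F=2381824/666985 G=2850816/1578863] → run C
t=10: vr[A=3072/1991 C=11351040/6213911 F=2381824/666985 G=2850816/1578863] → run A
t=11: vr[A=4096/1991 C=11351040/6213911 F=2381824/666985 G=2850816/1578863] → run G
t=12: vr[A=4096/1991 C=11351040/6213911 F=2381824/666985 G=3870208/1578863] → run C
t=13: vr[A=4096/1991 C=13389824/6213911 F=2381824/666985 G=3870208/1578863] → run A
t=14: vr[A=5120/1991 C=13389824/6213911 F=2381824/666985 G=3870208/1578863] → run C
t=15: vr[A=5120/1991 C=15428608/6213911 F=2381824/666985 G=3870208/1578863] → run G
t=16: vr[A=5120/1991 C=15428608/6213911 F=2381824/666985 G=4889600/1578863] → run C
t=17: vr[A=5120/1991 C=17467392/6213911 F=2381824/666985 G=4889600/1578863] → run A
t=18: vr[C=17467392/6213911 F=2381824/666985 G=4889600/1578863] → run C
t=19: vr[F=2381824/666985 G=4889600/1578863] → run G
t=20: vr[F=2381824/666985 G=5908992/1578863] → run F
t=21: vr[G=5908992/1578863] → run G
t=22: vr[G=6928384/1578863] → run G
t=23: (idle)
t=24: (idle)
t=25: (idle)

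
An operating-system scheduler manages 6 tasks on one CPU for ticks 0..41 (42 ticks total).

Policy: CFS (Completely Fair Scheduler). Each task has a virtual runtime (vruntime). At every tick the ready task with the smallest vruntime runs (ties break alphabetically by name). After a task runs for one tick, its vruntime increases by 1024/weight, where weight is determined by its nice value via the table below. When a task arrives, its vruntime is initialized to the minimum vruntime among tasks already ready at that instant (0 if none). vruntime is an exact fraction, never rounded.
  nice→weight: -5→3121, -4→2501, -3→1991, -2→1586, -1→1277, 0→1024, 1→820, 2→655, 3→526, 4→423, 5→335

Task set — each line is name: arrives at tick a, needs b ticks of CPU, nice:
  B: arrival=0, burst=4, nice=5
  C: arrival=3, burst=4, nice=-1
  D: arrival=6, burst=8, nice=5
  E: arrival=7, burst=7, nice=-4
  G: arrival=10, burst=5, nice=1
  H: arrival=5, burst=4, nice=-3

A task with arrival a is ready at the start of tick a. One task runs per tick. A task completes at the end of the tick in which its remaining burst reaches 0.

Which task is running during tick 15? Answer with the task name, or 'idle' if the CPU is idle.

t=0: vr[B=0] → run B
t=1: vr[B=1024/335] → run B
t=2: vr[B=2048/335] → run B
t=3: vr[B=3072/335 C=3072/335] → run B
t=4: vr[C=3072/335] → run C
t=5: vr[C=4265984/427795 H=4265984/427795] → run C
t=6: vr[C=4609024/427795 D=4265984/427795 H=4265984/427795] → run D
t=7: vr[C=4609024/427795 D=5573632/427795 E=4265984/427795 H=4265984/427795] → run E
t=8: vr[C=4609024/427795 D=5573632/427795 E=11107288064/1069915295 H=4265984/427795] → run H
t=9: vr[C=4609024/427795 D=5573632/427795 E=11107288064/1069915295 H=8931636224/851739845] → run E
t=10: vr[C=4609024/427795 D=5573632/427795 E=11545350144/1069915295 G=8931636224/851739845 H=8931636224/851739845] → run G
t=11: vr[C=4609024/427795 D=5573632/427795 E=11545350144/1069915295 G=409806165248/34921333645 H=8931636224/851739845] → run H
t=12: vr[C=4609024/427795 D=5573632/427795 E=11545350144/1069915295 G=409806165248/34921333645 H=9369698304/851739845] → run C
t=13: vr[C=4952064/427795 D=5573632/427795 E=11545350144/1069915295 G=409806165248/34921333645 H=9369698304/851739845] → run E
t=14: vr[C=4952064/427795 D=5573632/427795 E=11983412224/1069915295 G=409806165248/34921333645 H=9369698304/851739845] → run H
t=15: vr[C=4952064/427795 D=5573632/427795 E=11983412224/1069915295 G=409806165248/34921333645 H=9807760384/851739845] → run E
t=16: vr[C=4952064/427795 D=5573632/427795 E=12421474304/1069915295 G=409806165248/34921333645 H=9807760384/851739845] → run H
t=17: vr[C=4952064/427795 D=5573632/427795 E=12421474304/1069915295 G=409806165248/34921333645] → run C
t=18: vr[D=5573632/427795 E=12421474304/1069915295 G=409806165248/34921333645] → run E
t=19: vr[D=5573632/427795 E=12859536384/1069915295 G=409806165248/34921333645] → run G
t=20: vr[D=5573632/427795 E=12859536384/1069915295 G=453415245312/34921333645] → run E
t=21: vr[D=5573632/427795 E=13297598464/1069915295 G=453415245312/34921333645] → run E
t=22: vr[D=5573632/427795 G=453415245312/34921333645] → run G
t=23: vr[D=5573632/427795 G=497024325376/34921333645] → run D
t=24: vr[D=1376256/85559 G=497024325376/34921333645] → run G
t=25: vr[D=1376256/85559 G=108126681088/6984266729] → run G
t=26: vr[D=1376256/85559] → run D
t=27: vr[D=8188928/427795] → run D
t=28: vr[D=9496576/427795] → run D
t=29: vr[D=10804224/427795] → run D
t=30: vr[D=12111872/427795] → run D
t=31: vr[D=2683904/85559] → run D
t=32: (idle)
t=33: (idle)
t=34: (idle)
t=35: (idle)
t=36: (idle)
t=37: (idle)
t=38: (idle)
t=39: (idle)
t=40: (idle)
t=41: (idle)

running at tick 15 = E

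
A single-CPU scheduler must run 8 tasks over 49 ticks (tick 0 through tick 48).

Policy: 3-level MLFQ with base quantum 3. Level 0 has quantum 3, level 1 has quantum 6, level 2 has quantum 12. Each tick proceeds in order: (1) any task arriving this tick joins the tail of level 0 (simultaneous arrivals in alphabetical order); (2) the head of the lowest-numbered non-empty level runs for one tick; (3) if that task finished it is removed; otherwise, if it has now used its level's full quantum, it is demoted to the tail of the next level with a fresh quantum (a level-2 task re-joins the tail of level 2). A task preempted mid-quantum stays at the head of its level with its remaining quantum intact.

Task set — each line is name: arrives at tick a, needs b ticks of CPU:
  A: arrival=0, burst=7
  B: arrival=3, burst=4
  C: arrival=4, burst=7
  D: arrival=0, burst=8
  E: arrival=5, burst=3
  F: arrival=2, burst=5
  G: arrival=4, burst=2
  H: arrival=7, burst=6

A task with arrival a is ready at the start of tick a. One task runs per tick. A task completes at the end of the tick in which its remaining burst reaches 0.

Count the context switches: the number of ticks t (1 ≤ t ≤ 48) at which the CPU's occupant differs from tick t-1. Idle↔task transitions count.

context switches = 14

t=0: L0/L1/L2 = AD/-/- → run A
t=1: L0/L1/L2 = AD/-/- → run A
t=2: L0/L1/L2 = ADF/-/- → run A
t=3: L0/L1/L2 = DFB/A/- → run D
t=4: L0/L1/L2 = DFBCG/A/- → run D
t=5: L0/L1/L2 = DFBCGE/A/- → run D
t=6: L0/L1/L2 = FBCGE/AD/- → run F
t=7: L0/L1/L2 = FBCGEH/AD/- → run F
t=8: L0/L1/L2 = FBCGEH/AD/- → run F
t=9: L0/L1/L2 = BCGEH/ADF/- → run B
t=10: L0/L1/L2 = BCGEH/ADF/- → run B
t=11: L0/L1/L2 = BCGEH/ADF/- → run B
t=12: L0/L1/L2 = CGEH/ADFB/- → run C
t=13: L0/L1/L2 = CGEH/ADFB/- → run C
t=14: L0/L1/L2 = CGEH/ADFB/- → run C
t=15: L0/L1/L2 = GEH/ADFBC/- → run G
t=16: L0/L1/L2 = GEH/ADFBC/- → run G
t=17: L0/L1/L2 = EH/ADFBC/- → run E
t=18: L0/L1/L2 = EH/ADFBC/- → run E
t=19: L0/L1/L2 = EH/ADFBC/- → run E
t=20: L0/L1/L2 = H/ADFBC/- → run H
t=21: L0/L1/L2 = H/ADFBC/- → run H
t=22: L0/L1/L2 = H/ADFBC/- → run H
t=23: L0/L1/L2 = -/ADFBCH/- → run A
t=24: L0/L1/L2 = -/ADFBCH/- → run A
t=25: L0/L1/L2 = -/ADFBCH/- → run A
t=26: L0/L1/L2 = -/ADFBCH/- → run A
t=27: L0/L1/L2 = -/DFBCH/- → run D
t=28: L0/L1/L2 = -/DFBCH/- → run D
t=29: L0/L1/L2 = -/DFBCH/- → run D
t=30: L0/L1/L2 = -/DFBCH/- → run D
t=31: L0/L1/L2 = -/DFBCH/- → run D
t=32: L0/L1/L2 = -/FBCH/- → run F
t=33: L0/L1/L2 = -/FBCH/- → run F
t=34: L0/L1/L2 = -/BCH/- → run B
t=35: L0/L1/L2 = -/CH/- → run C
t=36: L0/L1/L2 = -/CH/- → run C
t=37: L0/L1/L2 = -/CH/- → run C
t=38: L0/L1/L2 = -/CH/- → run C
t=39: L0/L1/L2 = -/H/- → run H
t=40: L0/L1/L2 = -/H/- → run H
t=41: L0/L1/L2 = -/H/- → run H
t=42: (idle)
t=43: (idle)
t=44: (idle)
t=45: (idle)
t=46: (idle)
t=47: (idle)
t=48: (idle)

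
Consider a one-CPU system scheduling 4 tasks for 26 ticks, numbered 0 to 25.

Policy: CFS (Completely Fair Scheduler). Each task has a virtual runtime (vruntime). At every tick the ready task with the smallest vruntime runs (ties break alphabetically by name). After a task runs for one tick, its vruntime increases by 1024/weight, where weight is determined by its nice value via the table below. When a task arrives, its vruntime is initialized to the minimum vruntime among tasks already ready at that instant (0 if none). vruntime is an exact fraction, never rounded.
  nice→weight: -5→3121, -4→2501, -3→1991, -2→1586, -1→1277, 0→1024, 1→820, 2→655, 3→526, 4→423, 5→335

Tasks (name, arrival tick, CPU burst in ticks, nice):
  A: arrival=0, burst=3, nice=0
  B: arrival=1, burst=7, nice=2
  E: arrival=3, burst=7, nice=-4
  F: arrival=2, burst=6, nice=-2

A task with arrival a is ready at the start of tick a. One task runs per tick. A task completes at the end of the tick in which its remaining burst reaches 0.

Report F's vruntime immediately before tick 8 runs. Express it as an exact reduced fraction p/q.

t=0: vr[A=0] → run A
t=1: vr[A=1 B=1] → run A
t=2: vr[A=2 B=1 F=1] → run B
t=3: vr[A=2 B=1679/655 E=1 F=1] → run E
t=4: vr[A=2 B=1679/655 E=3525/2501 F=1] → run F
t=5: vr[A=2 B=1679/655 E=3525/2501 F=1305/793] → run E
t=6: vr[A=2 B=1679/655 E=4549/2501 F=1305/793] → run F
t=7: vr[A=2 B=1679/655 E=4549/2501 F=1817/793] → run E
t=8: vr[A=2 B=1679/655 E=5573/2501 F=1817/793] → run A
t=9: vr[B=1679/655 E=5573/2501 F=1817/793] → run E
t=10: vr[B=1679/655 E=6597/2501 F=1817/793] → run F
t=11: vr[B=1679/655 E=6597/2501 F=2329/793] → run B
t=12: vr[B=2703/655 E=6597/2501 F=2329/793] → run E
t=13: vr[B=2703/655 E=7621/2501 F=2329/793] → run F
t=14: vr[B=2703/655 E=7621/2501 F=2841/793] → run E
t=15: vr[B=2703/655 E=8645/2501 F=2841/793] → run E
t=16: vr[B=2703/655 F=2841/793] → run F
t=17: vr[B=2703/655 F=3353/793] → run B
t=18: vr[B=3727/655 F=3353/793] → run F
t=19: vr[B=3727/655] → run B
t=20: vr[B=4751/655] → run B
t=21: vr[B=1155/131] → run B
t=22: vr[B=6799/655] → run B
t=23: (idle)
t=24: (idle)
t=25: (idle)

vruntime(F, start of tick 8) = 1817/793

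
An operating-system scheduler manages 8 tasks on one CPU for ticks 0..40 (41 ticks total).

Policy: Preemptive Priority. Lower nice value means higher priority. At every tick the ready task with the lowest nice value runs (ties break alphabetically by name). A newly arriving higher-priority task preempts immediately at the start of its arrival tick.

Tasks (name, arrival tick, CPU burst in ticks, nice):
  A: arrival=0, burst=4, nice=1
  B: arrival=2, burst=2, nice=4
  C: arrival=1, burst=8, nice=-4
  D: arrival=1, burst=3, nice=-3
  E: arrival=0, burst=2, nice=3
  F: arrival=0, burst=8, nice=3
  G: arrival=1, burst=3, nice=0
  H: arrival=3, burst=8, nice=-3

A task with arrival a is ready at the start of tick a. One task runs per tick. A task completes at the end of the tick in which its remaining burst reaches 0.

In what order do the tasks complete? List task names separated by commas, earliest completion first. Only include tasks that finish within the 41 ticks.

completion order = C, D, H, G, A, E, F, B

t=0: ready={A,E,F} → run A
t=1: ready={A,C,D,E,F,G} → run C
t=2: ready={A,B,C,D,E,F,G} → run C
t=3: ready={A,B,C,D,E,F,G,H} → run C
t=4: ready={A,B,C,D,E,F,G,H} → run C
t=5: ready={A,B,C,D,E,F,G,H} → run C
t=6: ready={A,B,C,D,E,F,G,H} → run C
t=7: ready={A,B,C,D,E,F,G,H} → run C
t=8: ready={A,B,C,D,E,F,G,H} → run C
t=9: ready={A,B,D,E,F,G,H} → run D
t=10: ready={A,B,D,E,F,G,H} → run D
t=11: ready={A,B,D,E,F,G,H} → run D
t=12: ready={A,B,E,F,G,H} → run H
t=13: ready={A,B,E,F,G,H} → run H
t=14: ready={A,B,E,F,G,H} → run H
t=15: ready={A,B,E,F,G,H} → run H
t=16: ready={A,B,E,F,G,H} → run H
t=17: ready={A,B,E,F,G,H} → run H
t=18: ready={A,B,E,F,G,H} → run H
t=19: ready={A,B,E,F,G,H} → run H
t=20: ready={A,B,E,F,G} → run G
t=21: ready={A,B,E,F,G} → run G
t=22: ready={A,B,E,F,G} → run G
t=23: ready={A,B,E,F} → run A
t=24: ready={A,B,E,F} → run A
t=25: ready={A,B,E,F} → run A
t=26: ready={B,E,F} → run E
t=27: ready={B,E,F} → run E
t=28: ready={B,F} → run F
t=29: ready={B,F} → run F
t=30: ready={B,F} → run F
t=31: ready={B,F} → run F
t=32: ready={B,F} → run F
t=33: ready={B,F} → run F
t=34: ready={B,F} → run F
t=35: ready={B,F} → run F
t=36: ready={B} → run B
t=37: ready={B} → run B
t=38: (idle)
t=39: (idle)
t=40: (idle)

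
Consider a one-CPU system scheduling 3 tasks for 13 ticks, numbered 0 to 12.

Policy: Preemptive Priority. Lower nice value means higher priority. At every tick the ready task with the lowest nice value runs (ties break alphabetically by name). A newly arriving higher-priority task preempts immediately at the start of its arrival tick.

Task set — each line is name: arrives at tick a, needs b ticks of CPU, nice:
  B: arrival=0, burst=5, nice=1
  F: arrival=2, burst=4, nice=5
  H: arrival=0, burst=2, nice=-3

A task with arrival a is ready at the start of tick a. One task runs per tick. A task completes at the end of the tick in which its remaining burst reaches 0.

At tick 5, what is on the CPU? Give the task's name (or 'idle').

running at tick 5 = B

t=0: ready={B,H} → run H
t=1: ready={B,H} → run H
t=2: ready={B,F} → run B
t=3: ready={B,F} → run B
t=4: ready={B,F} → run B
t=5: ready={B,F} → run B
t=6: ready={B,F} → run B
t=7: ready={F} → run F
t=8: ready={F} → run F
t=9: ready={F} → run F
t=10: ready={F} → run F
t=11: (idle)
t=12: (idle)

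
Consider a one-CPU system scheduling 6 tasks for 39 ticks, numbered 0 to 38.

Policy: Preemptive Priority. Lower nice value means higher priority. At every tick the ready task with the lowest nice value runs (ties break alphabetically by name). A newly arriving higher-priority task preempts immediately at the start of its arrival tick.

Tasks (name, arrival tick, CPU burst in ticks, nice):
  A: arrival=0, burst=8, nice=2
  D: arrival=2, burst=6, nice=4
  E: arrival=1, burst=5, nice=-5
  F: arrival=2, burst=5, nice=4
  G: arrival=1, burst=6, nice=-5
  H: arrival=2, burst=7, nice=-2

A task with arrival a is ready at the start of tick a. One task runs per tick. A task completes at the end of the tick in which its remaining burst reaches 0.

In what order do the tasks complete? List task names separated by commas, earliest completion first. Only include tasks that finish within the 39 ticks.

t=0: ready={A} → run A
t=1: ready={A,E,G} → run E
t=2: ready={A,D,E,F,G,H} → run E
t=3: ready={A,D,E,F,G,H} → run E
t=4: ready={A,D,E,F,G,H} → run E
t=5: ready={A,D,E,F,G,H} → run E
t=6: ready={A,D,F,G,H} → run G
t=7: ready={A,D,F,G,H} → run G
t=8: ready={A,D,F,G,H} → run G
t=9: ready={A,D,F,G,H} → run G
t=10: ready={A,D,F,G,H} → run G
t=11: ready={A,D,F,G,H} → run G
t=12: ready={A,D,F,H} → run H
t=13: ready={A,D,F,H} → run H
t=14: ready={A,D,F,H} → run H
t=15: ready={A,D,F,H} → run H
t=16: ready={A,D,F,H} → run H
t=17: ready={A,D,F,H} → run H
t=18: ready={A,D,F,H} → run H
t=19: ready={A,D,F} → run A
t=20: ready={A,D,F} → run A
t=21: ready={A,D,F} → run A
t=22: ready={A,D,F} → run A
t=23: ready={A,D,F} → run A
t=24: ready={A,D,F} → run A
t=25: ready={A,D,F} → run A
t=26: ready={D,F} → run D
t=27: ready={D,F} → run D
t=28: ready={D,F} → run D
t=29: ready={D,F} → run D
t=30: ready={D,F} → run D
t=31: ready={D,F} → run D
t=32: ready={F} → run F
t=33: ready={F} → run F
t=34: ready={F} → run F
t=35: ready={F} → run F
t=36: ready={F} → run F
t=37: (idle)
t=38: (idle)

completion order = E, G, H, A, D, F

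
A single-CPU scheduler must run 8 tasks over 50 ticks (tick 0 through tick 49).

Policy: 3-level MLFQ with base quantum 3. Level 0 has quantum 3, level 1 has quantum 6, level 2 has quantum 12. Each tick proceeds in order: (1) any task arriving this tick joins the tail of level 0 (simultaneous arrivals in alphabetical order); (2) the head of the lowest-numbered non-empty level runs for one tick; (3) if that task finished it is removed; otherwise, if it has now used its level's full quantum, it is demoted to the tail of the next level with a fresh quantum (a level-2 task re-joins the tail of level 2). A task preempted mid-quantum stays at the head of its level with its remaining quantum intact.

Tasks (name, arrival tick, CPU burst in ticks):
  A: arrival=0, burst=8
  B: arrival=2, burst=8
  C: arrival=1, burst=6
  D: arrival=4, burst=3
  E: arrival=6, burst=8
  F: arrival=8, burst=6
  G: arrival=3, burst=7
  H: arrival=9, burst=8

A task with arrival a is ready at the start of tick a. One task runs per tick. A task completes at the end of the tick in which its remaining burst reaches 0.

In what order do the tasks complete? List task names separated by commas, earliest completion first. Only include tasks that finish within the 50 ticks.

t=0: L0/L1/L2 = A/-/- → run A
t=1: L0/L1/L2 = AC/-/- → run A
t=2: L0/L1/L2 = ACB/-/- → run A
t=3: L0/L1/L2 = CBG/A/- → run C
t=4: L0/L1/L2 = CBGD/A/- → run C
t=5: L0/L1/L2 = CBGD/A/- → run C
t=6: L0/L1/L2 = BGDE/AC/- → run B
t=7: L0/L1/L2 = BGDE/AC/- → run B
t=8: L0/L1/L2 = BGDEF/AC/- → run B
t=9: L0/L1/L2 = GDEFH/ACB/- → run G
t=10: L0/L1/L2 = GDEFH/ACB/- → run G
t=11: L0/L1/L2 = GDEFH/ACB/- → run G
t=12: L0/L1/L2 = DEFH/ACBG/- → run D
t=13: L0/L1/L2 = DEFH/ACBG/- → run D
t=14: L0/L1/L2 = DEFH/ACBG/- → run D
t=15: L0/L1/L2 = EFH/ACBG/- → run E
t=16: L0/L1/L2 = EFH/ACBG/- → run E
t=17: L0/L1/L2 = EFH/ACBG/- → run E
t=18: L0/L1/L2 = FH/ACBGE/- → run F
t=19: L0/L1/L2 = FH/ACBGE/- → run F
t=20: L0/L1/L2 = FH/ACBGE/- → run F
t=21: L0/L1/L2 = H/ACBGEF/- → run H
t=22: L0/L1/L2 = H/ACBGEF/- → run H
t=23: L0/L1/L2 = H/ACBGEF/- → run H
t=24: L0/L1/L2 = -/ACBGEFH/- → run A
t=25: L0/L1/L2 = -/ACBGEFH/- → run A
t=26: L0/L1/L2 = -/ACBGEFH/- → run A
t=27: L0/L1/L2 = -/ACBGEFH/- → run A
t=28: L0/L1/L2 = -/ACBGEFH/- → run A
t=29: L0/L1/L2 = -/CBGEFH/- → run C
t=30: L0/L1/L2 = -/CBGEFH/- → run C
t=31: L0/L1/L2 = -/CBGEFH/- → run C
t=32: L0/L1/L2 = -/BGEFH/- → run B
t=33: L0/L1/L2 = -/BGEFH/- → run B
t=34: L0/L1/L2 = -/BGEFH/- → run B
t=35: L0/L1/L2 = -/BGEFH/- → run B
t=36: L0/L1/L2 = -/BGEFH/- → run B
t=37: L0/L1/L2 = -/GEFH/- → run G
t=38: L0/L1/L2 = -/GEFH/- → run G
t=39: L0/L1/L2 = -/GEFH/- → run G
t=40: L0/L1/L2 = -/GEFH/- → run G
t=41: L0/L1/L2 = -/EFH/- → run E
t=42: L0/L1/L2 = -/EFH/- → run E
t=43: L0/L1/L2 = -/EFH/- → run E
t=44: L0/L1/L2 = -/EFH/- → run E
t=45: L0/L1/L2 = -/EFH/- → run E
t=46: L0/L1/L2 = -/FH/- → run F
t=47: L0/L1/L2 = -/FH/- → run F
t=48: L0/L1/L2 = -/FH/- → run F
t=49: L0/L1/L2 = -/H/- → run H

completion order = D, A, C, B, G, E, F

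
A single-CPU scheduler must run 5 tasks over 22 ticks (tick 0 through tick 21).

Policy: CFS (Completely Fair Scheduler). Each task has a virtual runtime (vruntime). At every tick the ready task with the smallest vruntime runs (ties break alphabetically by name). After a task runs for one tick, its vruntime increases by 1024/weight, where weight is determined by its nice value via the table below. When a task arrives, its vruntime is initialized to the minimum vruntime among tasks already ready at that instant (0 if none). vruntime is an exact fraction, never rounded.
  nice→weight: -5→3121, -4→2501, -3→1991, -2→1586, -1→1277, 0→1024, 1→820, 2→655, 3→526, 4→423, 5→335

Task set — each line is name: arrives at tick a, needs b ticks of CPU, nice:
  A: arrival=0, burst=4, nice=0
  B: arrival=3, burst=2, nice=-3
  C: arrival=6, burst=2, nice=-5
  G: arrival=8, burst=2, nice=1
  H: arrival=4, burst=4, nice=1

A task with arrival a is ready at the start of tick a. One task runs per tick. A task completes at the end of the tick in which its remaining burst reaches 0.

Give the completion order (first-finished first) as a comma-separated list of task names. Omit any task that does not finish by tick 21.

completion order = A, B, C, G, H

t=0: vr[A=0] → run A
t=1: vr[A=1] → run A
t=2: vr[A=2] → run A
t=3: vr[A=3 B=3] → run A
t=4: vr[B=3 H=3] → run B
t=5: vr[B=6997/1991 H=3] → run H
t=6: vr[B=6997/1991 C=6997/1991 H=871/205] → run B
t=7: vr[C=6997/1991 H=871/205] → run C
t=8: vr[C=23876421/6213911 G=23876421/6213911 H=871/205] → run C
t=9: vr[G=23876421/6213911 H=871/205] → run G
t=10: vr[G=6485427521/1273851755 H=871/205] → run H
t=11: vr[G=6485427521/1273851755 H=1127/205] → run G
t=12: vr[H=1127/205] → run H
t=13: vr[H=1383/205] → run H
t=14: (idle)
t=15: (idle)
t=16: (idle)
t=17: (idle)
t=18: (idle)
t=19: (idle)
t=20: (idle)
t=21: (idle)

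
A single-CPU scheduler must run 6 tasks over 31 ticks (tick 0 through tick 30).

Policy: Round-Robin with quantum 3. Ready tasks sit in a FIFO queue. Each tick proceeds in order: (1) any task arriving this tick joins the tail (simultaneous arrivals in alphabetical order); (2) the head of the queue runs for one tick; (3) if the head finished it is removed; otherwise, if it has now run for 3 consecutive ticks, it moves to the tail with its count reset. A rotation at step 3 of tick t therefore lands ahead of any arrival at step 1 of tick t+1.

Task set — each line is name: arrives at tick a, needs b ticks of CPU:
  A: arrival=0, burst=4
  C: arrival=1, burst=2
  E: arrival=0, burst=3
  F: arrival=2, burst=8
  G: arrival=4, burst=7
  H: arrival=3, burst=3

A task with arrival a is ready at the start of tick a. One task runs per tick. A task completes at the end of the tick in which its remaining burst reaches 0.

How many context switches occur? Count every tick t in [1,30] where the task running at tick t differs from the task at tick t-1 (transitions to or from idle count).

t=0: queue=[A,E] q_used=0 → run A
t=1: queue=[A,E,C] q_used=1 → run A
t=2: queue=[A,E,C,F] q_used=2 → run A
t=3: queue=[E,C,F,A,H] q_used=0 → run E
t=4: queue=[E,C,F,A,H,G] q_used=1 → run E
t=5: queue=[E,C,F,A,H,G] q_used=2 → run E
t=6: queue=[C,F,A,H,G] q_used=0 → run C
t=7: queue=[C,F,A,H,G] q_used=1 → run C
t=8: queue=[F,A,H,G] q_used=0 → run F
t=9: queue=[F,A,H,G] q_used=1 → run F
t=10: queue=[F,A,H,G] q_used=2 → run F
t=11: queue=[A,H,G,F] q_used=0 → run A
t=12: queue=[H,G,F] q_used=0 → run H
t=13: queue=[H,G,F] q_used=1 → run H
t=14: queue=[H,G,F] q_used=2 → run H
t=15: queue=[G,F] q_used=0 → run G
t=16: queue=[G,F] q_used=1 → run G
t=17: queue=[G,F] q_used=2 → run G
t=18: queue=[F,G] q_used=0 → run F
t=19: queue=[F,G] q_used=1 → run F
t=20: queue=[F,G] q_used=2 → run F
t=21: queue=[G,F] q_used=0 → run G
t=22: queue=[G,F] q_used=1 → run G
t=23: queue=[G,F] q_used=2 → run G
t=24: queue=[F,G] q_used=0 → run F
t=25: queue=[F,G] q_used=1 → run F
t=26: queue=[G] q_used=0 → run G
t=27: (idle)
t=28: (idle)
t=29: (idle)
t=30: (idle)

context switches = 11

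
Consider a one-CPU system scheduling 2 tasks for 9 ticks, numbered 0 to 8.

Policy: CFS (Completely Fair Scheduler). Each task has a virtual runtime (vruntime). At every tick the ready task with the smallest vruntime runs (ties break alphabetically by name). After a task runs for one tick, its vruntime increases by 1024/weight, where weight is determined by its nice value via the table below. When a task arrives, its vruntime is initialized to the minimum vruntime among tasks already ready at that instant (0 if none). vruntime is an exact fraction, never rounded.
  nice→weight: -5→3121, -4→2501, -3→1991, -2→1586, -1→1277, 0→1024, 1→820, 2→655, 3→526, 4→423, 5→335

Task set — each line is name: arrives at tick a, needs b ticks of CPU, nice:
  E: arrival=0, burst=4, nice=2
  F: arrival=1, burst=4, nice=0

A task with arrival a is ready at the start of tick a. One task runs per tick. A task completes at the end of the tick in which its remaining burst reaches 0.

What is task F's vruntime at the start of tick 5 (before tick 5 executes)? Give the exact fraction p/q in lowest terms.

t=0: vr[E=0] → run E
t=1: vr[E=1024/655 F=1024/655] → run E
t=2: vr[E=2048/655 F=1024/655] → run F
t=3: vr[E=2048/655 F=1679/655] → run F
t=4: vr[E=2048/655 F=2334/655] → run E
t=5: vr[E=3072/655 F=2334/655] → run F
t=6: vr[E=3072/655 F=2989/655] → run F
t=7: vr[E=3072/655] → run E
t=8: (idle)

vruntime(F, start of tick 5) = 2334/655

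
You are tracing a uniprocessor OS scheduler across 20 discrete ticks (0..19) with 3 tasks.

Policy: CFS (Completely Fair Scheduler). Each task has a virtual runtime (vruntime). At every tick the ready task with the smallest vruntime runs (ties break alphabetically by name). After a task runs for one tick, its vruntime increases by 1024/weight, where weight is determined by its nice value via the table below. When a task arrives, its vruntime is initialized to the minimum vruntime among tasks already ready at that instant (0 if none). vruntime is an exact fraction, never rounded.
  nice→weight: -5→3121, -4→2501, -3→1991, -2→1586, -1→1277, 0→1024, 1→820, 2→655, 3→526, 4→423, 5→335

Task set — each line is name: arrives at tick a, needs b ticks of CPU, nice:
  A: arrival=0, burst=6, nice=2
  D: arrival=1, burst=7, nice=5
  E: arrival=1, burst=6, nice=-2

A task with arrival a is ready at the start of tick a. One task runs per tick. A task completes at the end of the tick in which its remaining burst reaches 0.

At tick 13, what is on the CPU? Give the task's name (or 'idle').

running at tick 13 = D

t=0: vr[A=0] → run A
t=1: vr[A=1024/655 D=1024/655 E=1024/655] → run A
t=2: vr[A=2048/655 D=1024/655 E=1024/655] → run D
t=3: vr[A=2048/655 D=202752/43885 E=1024/655] → run E
t=4: vr[A=2048/655 D=202752/43885 E=1147392/519415] → run E
t=5: vr[A=2048/655 D=202752/43885 E=1482752/519415] → run E
t=6: vr[A=2048/655 D=202752/43885 E=1818112/519415] → run A
t=7: vr[A=3072/655 D=202752/43885 E=1818112/519415] → run E
t=8: vr[A=3072/655 D=202752/43885 E=2153472/519415] → run E
t=9: vr[A=3072/655 D=202752/43885 E=2488832/519415] → run D
t=10: vr[A=3072/655 D=336896/43885 E=2488832/519415] → run A
t=11: vr[A=4096/655 D=336896/43885 E=2488832/519415] → run E
t=12: vr[A=4096/655 D=336896/43885] → run A
t=13: vr[A=1024/131 D=336896/43885] → run D
t=14: vr[A=1024/131 D=94208/8777] → run A
t=15: vr[D=94208/8777] → run D
t=16: vr[D=605184/43885] → run D
t=17: vr[D=739328/43885] → run D
t=18: vr[D=873472/43885] → run D
t=19: (idle)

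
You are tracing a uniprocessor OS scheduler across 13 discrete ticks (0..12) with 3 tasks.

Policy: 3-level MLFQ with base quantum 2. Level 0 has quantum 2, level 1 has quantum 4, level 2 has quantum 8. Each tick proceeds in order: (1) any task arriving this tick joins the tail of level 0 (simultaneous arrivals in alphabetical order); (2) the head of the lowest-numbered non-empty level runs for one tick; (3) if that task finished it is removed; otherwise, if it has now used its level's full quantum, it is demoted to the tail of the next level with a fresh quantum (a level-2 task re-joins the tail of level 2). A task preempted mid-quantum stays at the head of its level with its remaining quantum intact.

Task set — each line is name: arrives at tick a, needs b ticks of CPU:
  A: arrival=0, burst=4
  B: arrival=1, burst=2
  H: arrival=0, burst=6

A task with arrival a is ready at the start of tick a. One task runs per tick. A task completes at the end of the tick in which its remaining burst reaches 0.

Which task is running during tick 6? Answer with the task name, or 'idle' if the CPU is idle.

running at tick 6 = A

t=0: L0/L1/L2 = AH/-/- → run A
t=1: L0/L1/L2 = AHB/-/- → run A
t=2: L0/L1/L2 = HB/A/- → run H
t=3: L0/L1/L2 = HB/A/- → run H
t=4: L0/L1/L2 = B/AH/- → run B
t=5: L0/L1/L2 = B/AH/- → run B
t=6: L0/L1/L2 = -/AH/- → run A
t=7: L0/L1/L2 = -/AH/- → run A
t=8: L0/L1/L2 = -/H/- → run H
t=9: L0/L1/L2 = -/H/- → run H
t=10: L0/L1/L2 = -/H/- → run H
t=11: L0/L1/L2 = -/H/- → run H
t=12: (idle)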